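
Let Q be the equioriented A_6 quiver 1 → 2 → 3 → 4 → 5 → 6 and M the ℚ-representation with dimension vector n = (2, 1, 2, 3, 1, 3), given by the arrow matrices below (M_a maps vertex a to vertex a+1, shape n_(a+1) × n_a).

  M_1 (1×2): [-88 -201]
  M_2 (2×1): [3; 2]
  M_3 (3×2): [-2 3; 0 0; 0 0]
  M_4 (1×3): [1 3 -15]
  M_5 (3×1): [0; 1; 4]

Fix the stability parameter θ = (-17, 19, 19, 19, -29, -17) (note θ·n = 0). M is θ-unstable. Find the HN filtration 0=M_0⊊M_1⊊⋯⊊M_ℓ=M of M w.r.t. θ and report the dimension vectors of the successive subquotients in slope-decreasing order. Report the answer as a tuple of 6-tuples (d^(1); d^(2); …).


Interval decomposition of M: I[1,1], I[1,3], I[3,6], I[4,4]^2, I[6,6]^2.
HN type (ℓ=3): μ^(1)=19; μ^(2)=-2; μ^(3)=-17

((0, 1, 1, 2, 0, 0); (0, 0, 1, 1, 1, 1); (2, 0, 0, 0, 0, 2))


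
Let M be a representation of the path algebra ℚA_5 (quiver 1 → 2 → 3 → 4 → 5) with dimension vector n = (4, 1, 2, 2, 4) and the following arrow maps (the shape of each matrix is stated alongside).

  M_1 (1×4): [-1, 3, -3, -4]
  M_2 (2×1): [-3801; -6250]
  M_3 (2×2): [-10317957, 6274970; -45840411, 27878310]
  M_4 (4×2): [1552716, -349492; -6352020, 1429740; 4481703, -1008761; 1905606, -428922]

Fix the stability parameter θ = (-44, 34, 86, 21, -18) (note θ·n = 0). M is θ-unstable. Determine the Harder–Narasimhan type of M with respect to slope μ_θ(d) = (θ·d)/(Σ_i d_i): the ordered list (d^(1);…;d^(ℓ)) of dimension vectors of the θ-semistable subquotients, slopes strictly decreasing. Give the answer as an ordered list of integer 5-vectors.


Interval decomposition of M: I[1,1]^3, I[1,4], I[3,3], I[4,5], I[5,5]^3.
HN type (ℓ=6): μ^(1)=86; μ^(2)=107/2; μ^(3)=34; μ^(4)=3/2; μ^(5)=-18; μ^(6)=-44

((0, 0, 1, 0, 0); (0, 0, 1, 1, 0); (0, 1, 0, 0, 0); (0, 0, 0, 1, 1); (0, 0, 0, 0, 3); (4, 0, 0, 0, 0))


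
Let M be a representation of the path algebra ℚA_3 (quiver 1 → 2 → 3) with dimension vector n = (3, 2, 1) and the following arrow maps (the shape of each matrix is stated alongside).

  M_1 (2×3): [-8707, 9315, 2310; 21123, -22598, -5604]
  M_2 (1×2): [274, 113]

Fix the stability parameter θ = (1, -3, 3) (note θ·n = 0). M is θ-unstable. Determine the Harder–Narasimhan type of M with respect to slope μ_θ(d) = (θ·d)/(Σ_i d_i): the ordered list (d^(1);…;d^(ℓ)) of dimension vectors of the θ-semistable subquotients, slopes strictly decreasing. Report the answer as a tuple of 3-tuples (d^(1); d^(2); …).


Via rank(M_{q-1}∘⋯∘M_p): M ≅ I[1,1], I[1,2], I[1,3].
μ_θ-semistable layers: μ^(1)=3; μ^(2)=1; μ^(3)=-1

((0, 0, 1); (1, 0, 0); (2, 2, 0))


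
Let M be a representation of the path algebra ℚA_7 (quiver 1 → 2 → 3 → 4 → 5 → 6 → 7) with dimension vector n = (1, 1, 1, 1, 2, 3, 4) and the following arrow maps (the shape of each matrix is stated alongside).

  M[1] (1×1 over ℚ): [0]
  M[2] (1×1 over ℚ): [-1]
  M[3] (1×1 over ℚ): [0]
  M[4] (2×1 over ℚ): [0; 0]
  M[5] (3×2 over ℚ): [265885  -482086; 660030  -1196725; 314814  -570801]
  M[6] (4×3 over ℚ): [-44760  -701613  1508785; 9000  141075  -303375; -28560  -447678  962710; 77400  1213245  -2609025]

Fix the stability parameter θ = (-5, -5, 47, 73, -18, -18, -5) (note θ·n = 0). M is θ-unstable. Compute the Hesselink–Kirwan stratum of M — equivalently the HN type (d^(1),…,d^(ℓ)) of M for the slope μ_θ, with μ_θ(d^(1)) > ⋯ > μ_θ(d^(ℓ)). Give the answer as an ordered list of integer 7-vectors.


Via rank(M_{q-1}∘⋯∘M_p): M ≅ I[1,1], I[2,3], I[4,4], I[5,6]^2, I[6,7], I[7,7]^3.
μ_θ-semistable layers: μ^(1)=73; μ^(2)=47; μ^(3)=-5; μ^(4)=-18

((0, 0, 0, 1, 0, 0, 0); (0, 0, 1, 0, 0, 0, 0); (1, 1, 0, 0, 0, 0, 4); (0, 0, 0, 0, 2, 3, 0))


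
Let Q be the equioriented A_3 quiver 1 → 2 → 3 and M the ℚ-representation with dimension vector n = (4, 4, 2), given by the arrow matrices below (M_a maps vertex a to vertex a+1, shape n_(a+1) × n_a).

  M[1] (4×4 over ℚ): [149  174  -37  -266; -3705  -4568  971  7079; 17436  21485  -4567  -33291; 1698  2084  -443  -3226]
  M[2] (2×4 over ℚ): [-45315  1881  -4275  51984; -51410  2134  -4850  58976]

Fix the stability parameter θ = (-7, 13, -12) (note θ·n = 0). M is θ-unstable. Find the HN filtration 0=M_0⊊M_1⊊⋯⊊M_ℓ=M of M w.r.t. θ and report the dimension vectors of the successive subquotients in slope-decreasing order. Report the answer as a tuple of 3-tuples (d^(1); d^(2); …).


Barcode: M ≅ I[1,2]^3, I[1,3], I[3,3]. HN layers by μ_θ (4 steps, strictly decreasing):
  μ^(1)=13; μ^(2)=1/2; μ^(3)=-7; μ^(4)=-12

((0, 3, 0); (0, 1, 1); (4, 0, 0); (0, 0, 1))


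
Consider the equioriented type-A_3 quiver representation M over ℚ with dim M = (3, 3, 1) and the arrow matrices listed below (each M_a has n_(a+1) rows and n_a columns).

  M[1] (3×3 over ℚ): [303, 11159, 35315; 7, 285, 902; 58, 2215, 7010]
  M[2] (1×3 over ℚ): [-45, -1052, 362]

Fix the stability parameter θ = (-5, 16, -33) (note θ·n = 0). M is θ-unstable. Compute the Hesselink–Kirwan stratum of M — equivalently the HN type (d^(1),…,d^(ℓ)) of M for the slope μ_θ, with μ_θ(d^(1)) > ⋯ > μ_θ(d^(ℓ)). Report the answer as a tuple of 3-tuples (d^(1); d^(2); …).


Interval decomposition of M: I[1,2]^2, I[1,3].
HN type (ℓ=3): μ^(1)=16; μ^(2)=-5; μ^(3)=-22/3

((0, 2, 0); (2, 0, 0); (1, 1, 1))


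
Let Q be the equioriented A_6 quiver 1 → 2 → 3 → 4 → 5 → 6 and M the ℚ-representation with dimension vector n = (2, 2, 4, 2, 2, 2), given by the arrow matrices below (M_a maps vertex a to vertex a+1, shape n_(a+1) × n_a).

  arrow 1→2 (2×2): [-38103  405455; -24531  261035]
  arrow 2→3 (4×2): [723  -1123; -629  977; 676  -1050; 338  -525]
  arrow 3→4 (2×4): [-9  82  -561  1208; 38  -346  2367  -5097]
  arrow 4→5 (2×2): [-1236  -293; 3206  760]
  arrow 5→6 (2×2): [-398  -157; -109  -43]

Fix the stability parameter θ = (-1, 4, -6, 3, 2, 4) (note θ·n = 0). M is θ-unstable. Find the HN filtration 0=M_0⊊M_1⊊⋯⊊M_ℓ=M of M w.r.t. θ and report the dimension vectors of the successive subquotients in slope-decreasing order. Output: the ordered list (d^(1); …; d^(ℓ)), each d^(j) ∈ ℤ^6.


Via rank(M_{q-1}∘⋯∘M_p): M ≅ I[1,1], I[1,6], I[2,6], I[3,3]^2.
μ_θ-semistable layers: μ^(1)=4; μ^(2)=5/2; μ^(3)=-1; μ^(4)=-6

((0, 0, 0, 0, 0, 2); (0, 0, 0, 2, 2, 0); (2, 2, 2, 0, 0, 0); (0, 0, 2, 0, 0, 0))


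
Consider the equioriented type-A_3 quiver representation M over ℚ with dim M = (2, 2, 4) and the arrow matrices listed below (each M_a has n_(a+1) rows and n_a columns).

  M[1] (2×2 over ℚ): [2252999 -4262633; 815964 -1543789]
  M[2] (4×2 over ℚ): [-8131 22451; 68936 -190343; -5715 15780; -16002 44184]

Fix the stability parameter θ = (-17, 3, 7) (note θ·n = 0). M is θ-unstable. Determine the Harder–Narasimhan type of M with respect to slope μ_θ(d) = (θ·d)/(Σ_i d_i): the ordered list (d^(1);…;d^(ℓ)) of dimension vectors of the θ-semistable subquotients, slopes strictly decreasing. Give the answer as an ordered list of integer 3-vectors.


Barcode: M ≅ I[1,3]^2, I[3,3]^2. HN layers by μ_θ (3 steps, strictly decreasing):
  μ^(1)=7; μ^(2)=3; μ^(3)=-17

((0, 0, 4); (0, 2, 0); (2, 0, 0))


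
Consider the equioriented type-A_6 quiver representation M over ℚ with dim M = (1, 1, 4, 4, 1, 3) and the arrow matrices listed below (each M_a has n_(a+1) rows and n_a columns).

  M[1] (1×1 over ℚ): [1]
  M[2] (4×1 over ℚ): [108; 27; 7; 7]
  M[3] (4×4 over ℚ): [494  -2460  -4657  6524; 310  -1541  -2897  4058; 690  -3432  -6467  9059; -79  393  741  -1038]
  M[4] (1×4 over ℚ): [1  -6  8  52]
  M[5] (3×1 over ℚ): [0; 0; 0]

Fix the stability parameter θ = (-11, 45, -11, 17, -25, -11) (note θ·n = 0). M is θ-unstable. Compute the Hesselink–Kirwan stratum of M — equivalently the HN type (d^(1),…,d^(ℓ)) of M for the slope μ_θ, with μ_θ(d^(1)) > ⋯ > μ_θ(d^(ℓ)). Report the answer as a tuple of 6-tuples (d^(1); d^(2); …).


Barcode: M ≅ I[1,5], I[3,4]^3, I[6,6]^3. HN layers by μ_θ (3 steps, strictly decreasing):
  μ^(1)=17; μ^(2)=13/2; μ^(3)=-11

((0, 0, 0, 3, 0, 0); (0, 1, 1, 1, 1, 0); (1, 0, 3, 0, 0, 3))


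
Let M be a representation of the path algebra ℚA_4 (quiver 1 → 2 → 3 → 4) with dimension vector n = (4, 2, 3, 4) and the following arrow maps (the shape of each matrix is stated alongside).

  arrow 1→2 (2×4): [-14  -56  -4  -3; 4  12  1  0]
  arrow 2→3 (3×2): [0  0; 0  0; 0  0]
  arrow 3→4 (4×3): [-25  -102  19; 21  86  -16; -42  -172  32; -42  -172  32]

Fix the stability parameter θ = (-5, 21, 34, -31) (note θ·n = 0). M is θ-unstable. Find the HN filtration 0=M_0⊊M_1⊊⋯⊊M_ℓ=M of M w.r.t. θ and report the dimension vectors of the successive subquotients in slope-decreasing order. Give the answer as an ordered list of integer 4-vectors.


Via rank(M_{q-1}∘⋯∘M_p): M ≅ I[1,1]^2, I[1,2]^2, I[3,3], I[3,4]^2, I[4,4]^2.
μ_θ-semistable layers: μ^(1)=34; μ^(2)=21; μ^(3)=3/2; μ^(4)=-5; μ^(5)=-31

((0, 0, 1, 0); (0, 2, 0, 0); (0, 0, 2, 2); (4, 0, 0, 0); (0, 0, 0, 2))


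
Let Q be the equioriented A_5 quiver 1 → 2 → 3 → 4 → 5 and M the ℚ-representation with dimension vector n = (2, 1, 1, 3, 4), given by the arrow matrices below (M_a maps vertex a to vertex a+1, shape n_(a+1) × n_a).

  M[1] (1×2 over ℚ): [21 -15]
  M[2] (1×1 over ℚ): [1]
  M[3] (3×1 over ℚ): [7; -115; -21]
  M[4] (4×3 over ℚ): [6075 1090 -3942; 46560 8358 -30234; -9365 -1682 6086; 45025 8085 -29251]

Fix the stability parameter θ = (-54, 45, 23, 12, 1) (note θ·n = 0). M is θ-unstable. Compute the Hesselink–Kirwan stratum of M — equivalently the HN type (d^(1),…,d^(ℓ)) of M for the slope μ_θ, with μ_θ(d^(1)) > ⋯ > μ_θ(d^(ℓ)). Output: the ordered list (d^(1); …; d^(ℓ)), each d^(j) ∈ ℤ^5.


Interval decomposition of M: I[1,1], I[1,5], I[4,4], I[4,5], I[5,5]^2.
HN type (ℓ=5): μ^(1)=81/4; μ^(2)=12; μ^(3)=13/2; μ^(4)=1; μ^(5)=-54

((0, 1, 1, 1, 1); (0, 0, 0, 1, 0); (0, 0, 0, 1, 1); (0, 0, 0, 0, 2); (2, 0, 0, 0, 0))


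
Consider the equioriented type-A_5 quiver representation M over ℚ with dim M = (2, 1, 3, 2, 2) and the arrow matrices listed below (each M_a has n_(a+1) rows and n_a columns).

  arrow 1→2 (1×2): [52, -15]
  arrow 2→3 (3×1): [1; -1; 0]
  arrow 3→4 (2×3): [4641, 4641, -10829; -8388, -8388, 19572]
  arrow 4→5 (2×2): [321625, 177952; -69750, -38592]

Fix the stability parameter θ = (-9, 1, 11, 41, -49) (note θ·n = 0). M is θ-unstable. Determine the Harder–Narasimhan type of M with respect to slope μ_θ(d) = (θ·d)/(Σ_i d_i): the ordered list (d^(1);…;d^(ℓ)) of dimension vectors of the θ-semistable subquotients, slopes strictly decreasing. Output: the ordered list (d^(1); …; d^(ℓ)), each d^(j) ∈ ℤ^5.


Barcode: M ≅ I[1,1], I[1,3], I[3,3], I[3,5], I[4,4], I[5,5]. HN layers by μ_θ (5 steps, strictly decreasing):
  μ^(1)=41; μ^(2)=11; μ^(3)=1; μ^(4)=-9; μ^(5)=-49

((0, 0, 0, 1, 0); (0, 0, 2, 0, 0); (0, 1, 1, 1, 1); (2, 0, 0, 0, 0); (0, 0, 0, 0, 1))


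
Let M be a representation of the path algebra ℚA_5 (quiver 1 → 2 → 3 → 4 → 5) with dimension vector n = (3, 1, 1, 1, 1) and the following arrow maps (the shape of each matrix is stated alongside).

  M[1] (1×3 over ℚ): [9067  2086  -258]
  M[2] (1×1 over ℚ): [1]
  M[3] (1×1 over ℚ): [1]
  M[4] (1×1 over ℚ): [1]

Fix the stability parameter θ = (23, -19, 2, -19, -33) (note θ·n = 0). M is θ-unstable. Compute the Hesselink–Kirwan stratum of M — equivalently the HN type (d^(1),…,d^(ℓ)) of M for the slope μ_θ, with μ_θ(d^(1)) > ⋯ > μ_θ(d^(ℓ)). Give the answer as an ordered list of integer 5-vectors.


Barcode: M ≅ I[1,1]^2, I[1,5]. HN layers by μ_θ (2 steps, strictly decreasing):
  μ^(1)=23; μ^(2)=-46/5

((2, 0, 0, 0, 0); (1, 1, 1, 1, 1))


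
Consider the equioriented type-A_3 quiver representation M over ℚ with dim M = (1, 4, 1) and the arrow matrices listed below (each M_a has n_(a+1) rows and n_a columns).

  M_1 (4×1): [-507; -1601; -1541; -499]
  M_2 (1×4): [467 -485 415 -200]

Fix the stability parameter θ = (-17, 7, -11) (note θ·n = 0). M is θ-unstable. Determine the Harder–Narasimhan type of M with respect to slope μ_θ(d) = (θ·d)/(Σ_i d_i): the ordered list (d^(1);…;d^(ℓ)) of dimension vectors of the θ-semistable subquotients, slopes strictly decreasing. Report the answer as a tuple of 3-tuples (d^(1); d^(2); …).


Interval decomposition of M: I[1,3], I[2,2]^3.
HN type (ℓ=3): μ^(1)=7; μ^(2)=-2; μ^(3)=-17

((0, 3, 0); (0, 1, 1); (1, 0, 0))


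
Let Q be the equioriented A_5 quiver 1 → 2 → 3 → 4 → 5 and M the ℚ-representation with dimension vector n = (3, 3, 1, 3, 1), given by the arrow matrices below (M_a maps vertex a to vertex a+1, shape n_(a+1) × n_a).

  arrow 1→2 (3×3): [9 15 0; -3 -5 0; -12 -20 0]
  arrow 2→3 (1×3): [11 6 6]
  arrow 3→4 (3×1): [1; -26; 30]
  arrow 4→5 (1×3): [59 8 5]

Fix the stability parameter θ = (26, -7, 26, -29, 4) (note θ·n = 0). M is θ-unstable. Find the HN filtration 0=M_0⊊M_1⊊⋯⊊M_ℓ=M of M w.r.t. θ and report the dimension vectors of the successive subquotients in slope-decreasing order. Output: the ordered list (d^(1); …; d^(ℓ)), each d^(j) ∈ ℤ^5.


Interval decomposition of M: I[1,1]^2, I[1,5], I[2,2]^2, I[4,4]^2.
HN type (ℓ=4): μ^(1)=26; μ^(2)=4; μ^(3)=-7; μ^(4)=-29

((2, 0, 0, 0, 0); (1, 1, 1, 1, 1); (0, 2, 0, 0, 0); (0, 0, 0, 2, 0))


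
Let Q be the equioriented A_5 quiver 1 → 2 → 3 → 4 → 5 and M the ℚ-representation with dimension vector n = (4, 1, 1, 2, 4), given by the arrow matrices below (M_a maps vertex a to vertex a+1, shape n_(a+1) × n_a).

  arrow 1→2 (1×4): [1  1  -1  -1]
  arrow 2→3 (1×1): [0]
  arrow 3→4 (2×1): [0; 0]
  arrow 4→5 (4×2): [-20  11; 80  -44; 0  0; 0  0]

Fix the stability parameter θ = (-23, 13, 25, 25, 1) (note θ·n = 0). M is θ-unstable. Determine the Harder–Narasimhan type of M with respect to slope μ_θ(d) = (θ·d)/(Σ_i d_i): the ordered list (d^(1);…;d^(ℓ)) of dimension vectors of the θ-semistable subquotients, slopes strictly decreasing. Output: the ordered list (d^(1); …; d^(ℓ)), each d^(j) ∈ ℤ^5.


Barcode: M ≅ I[1,1]^3, I[1,2], I[3,3], I[4,4], I[4,5], I[5,5]^3. HN layers by μ_θ (4 steps, strictly decreasing):
  μ^(1)=25; μ^(2)=13; μ^(3)=1; μ^(4)=-23

((0, 0, 1, 1, 0); (0, 1, 0, 1, 1); (0, 0, 0, 0, 3); (4, 0, 0, 0, 0))


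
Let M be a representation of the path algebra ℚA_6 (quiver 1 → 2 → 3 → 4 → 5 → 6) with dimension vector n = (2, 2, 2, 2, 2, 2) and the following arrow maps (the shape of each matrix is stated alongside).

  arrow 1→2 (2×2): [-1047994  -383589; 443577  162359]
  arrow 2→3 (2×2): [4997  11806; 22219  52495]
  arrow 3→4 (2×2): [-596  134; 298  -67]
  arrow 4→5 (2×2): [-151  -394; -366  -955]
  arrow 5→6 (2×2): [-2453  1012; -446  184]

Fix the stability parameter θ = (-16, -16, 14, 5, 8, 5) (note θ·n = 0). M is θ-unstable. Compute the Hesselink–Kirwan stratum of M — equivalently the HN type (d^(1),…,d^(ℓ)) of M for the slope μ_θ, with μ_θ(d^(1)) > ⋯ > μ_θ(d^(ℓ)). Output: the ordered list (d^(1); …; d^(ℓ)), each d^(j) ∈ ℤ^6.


Via rank(M_{q-1}∘⋯∘M_p): M ≅ I[1,3], I[1,5], I[4,6], I[6,6].
μ_θ-semistable layers: μ^(1)=14; μ^(2)=9; μ^(3)=13/2; μ^(4)=5; μ^(5)=-16

((0, 0, 1, 0, 0, 0); (0, 0, 1, 1, 1, 0); (0, 0, 0, 0, 1, 1); (0, 0, 0, 1, 0, 1); (2, 2, 0, 0, 0, 0))


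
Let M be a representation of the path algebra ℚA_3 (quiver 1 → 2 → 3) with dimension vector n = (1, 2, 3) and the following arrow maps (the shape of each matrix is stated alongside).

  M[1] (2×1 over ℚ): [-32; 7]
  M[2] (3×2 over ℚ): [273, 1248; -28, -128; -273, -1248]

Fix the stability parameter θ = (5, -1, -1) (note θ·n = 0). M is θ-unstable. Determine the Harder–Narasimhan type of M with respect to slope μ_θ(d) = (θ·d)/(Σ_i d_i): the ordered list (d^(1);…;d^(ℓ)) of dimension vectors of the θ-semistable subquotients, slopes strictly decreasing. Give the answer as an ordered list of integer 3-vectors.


Interval decomposition of M: I[1,2], I[2,3], I[3,3]^2.
HN type (ℓ=2): μ^(1)=2; μ^(2)=-1

((1, 1, 0); (0, 1, 3))


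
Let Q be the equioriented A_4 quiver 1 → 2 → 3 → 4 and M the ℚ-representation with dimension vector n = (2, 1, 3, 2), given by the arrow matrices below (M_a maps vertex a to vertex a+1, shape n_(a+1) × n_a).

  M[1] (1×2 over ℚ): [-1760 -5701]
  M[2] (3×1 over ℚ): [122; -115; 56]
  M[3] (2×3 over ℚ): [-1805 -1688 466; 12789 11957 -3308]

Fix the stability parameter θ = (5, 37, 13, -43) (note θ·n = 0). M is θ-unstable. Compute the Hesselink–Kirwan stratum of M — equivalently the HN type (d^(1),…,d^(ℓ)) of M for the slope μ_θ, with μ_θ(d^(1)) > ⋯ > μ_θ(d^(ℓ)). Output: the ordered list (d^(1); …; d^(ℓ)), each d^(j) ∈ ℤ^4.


Interval decomposition of M: I[1,1], I[1,4], I[3,3], I[3,4].
HN type (ℓ=4): μ^(1)=13; μ^(2)=5; μ^(3)=3; μ^(4)=-15

((0, 0, 1, 0); (1, 0, 0, 0); (1, 1, 1, 1); (0, 0, 1, 1))


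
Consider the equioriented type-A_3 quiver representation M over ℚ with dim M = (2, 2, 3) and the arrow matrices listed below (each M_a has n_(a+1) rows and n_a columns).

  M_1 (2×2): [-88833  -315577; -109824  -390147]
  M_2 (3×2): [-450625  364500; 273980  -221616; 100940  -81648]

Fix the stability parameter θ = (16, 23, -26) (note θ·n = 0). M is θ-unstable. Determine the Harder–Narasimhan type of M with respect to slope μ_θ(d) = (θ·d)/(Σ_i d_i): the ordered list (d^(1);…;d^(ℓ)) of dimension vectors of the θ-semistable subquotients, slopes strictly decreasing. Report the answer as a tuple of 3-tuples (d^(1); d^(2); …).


Via rank(M_{q-1}∘⋯∘M_p): M ≅ I[1,2], I[1,3], I[3,3]^2.
μ_θ-semistable layers: μ^(1)=23; μ^(2)=16; μ^(3)=13/3; μ^(4)=-26

((0, 1, 0); (1, 0, 0); (1, 1, 1); (0, 0, 2))


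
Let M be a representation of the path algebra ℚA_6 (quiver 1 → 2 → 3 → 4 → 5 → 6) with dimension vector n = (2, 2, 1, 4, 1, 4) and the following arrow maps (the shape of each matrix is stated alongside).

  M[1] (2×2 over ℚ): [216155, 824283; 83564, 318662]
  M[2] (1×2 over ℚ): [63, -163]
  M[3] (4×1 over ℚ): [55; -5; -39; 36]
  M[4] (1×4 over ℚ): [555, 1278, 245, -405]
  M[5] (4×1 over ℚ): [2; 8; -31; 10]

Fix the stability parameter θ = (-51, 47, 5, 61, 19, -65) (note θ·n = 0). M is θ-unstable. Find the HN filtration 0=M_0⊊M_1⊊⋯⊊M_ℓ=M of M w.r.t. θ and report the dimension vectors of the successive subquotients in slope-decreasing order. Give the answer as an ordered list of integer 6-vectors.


Barcode: M ≅ I[1,2], I[1,4], I[4,4]^2, I[4,6], I[6,6]^3. HN layers by μ_θ (6 steps, strictly decreasing):
  μ^(1)=61; μ^(2)=47; μ^(3)=26; μ^(4)=5; μ^(5)=-51; μ^(6)=-65

((0, 0, 0, 3, 0, 0); (0, 1, 0, 0, 0, 0); (0, 1, 1, 0, 0, 0); (0, 0, 0, 1, 1, 1); (2, 0, 0, 0, 0, 0); (0, 0, 0, 0, 0, 3))


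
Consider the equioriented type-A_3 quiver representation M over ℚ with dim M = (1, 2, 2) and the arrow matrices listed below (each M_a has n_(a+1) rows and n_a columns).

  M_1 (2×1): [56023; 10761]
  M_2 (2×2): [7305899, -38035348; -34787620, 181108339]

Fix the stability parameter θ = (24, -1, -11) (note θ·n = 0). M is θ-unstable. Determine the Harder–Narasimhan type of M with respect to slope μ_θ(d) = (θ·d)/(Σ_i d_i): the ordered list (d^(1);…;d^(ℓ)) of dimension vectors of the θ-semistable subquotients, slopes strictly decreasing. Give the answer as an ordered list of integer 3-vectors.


Interval decomposition of M: I[1,3], I[2,3].
HN type (ℓ=2): μ^(1)=4; μ^(2)=-6

((1, 1, 1); (0, 1, 1))


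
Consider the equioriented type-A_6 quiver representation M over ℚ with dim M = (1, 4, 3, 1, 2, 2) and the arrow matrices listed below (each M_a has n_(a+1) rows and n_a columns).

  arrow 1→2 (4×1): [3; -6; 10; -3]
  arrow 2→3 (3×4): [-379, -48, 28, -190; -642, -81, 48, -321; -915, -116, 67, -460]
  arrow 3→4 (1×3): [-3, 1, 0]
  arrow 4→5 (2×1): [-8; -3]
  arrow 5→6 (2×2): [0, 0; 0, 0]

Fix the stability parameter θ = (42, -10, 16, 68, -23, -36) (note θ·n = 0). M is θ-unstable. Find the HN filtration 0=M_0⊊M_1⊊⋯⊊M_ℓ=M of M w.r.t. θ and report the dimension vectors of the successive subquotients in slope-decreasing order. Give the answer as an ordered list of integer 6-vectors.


Via rank(M_{q-1}∘⋯∘M_p): M ≅ I[1,3], I[2,2], I[2,3], I[2,5], I[5,5], I[6,6]^2.
μ_θ-semistable layers: μ^(1)=45/2; μ^(2)=16; μ^(3)=-10; μ^(4)=-23; μ^(5)=-36

((0, 0, 0, 1, 1, 0); (1, 1, 3, 0, 0, 0); (0, 3, 0, 0, 0, 0); (0, 0, 0, 0, 1, 0); (0, 0, 0, 0, 0, 2))


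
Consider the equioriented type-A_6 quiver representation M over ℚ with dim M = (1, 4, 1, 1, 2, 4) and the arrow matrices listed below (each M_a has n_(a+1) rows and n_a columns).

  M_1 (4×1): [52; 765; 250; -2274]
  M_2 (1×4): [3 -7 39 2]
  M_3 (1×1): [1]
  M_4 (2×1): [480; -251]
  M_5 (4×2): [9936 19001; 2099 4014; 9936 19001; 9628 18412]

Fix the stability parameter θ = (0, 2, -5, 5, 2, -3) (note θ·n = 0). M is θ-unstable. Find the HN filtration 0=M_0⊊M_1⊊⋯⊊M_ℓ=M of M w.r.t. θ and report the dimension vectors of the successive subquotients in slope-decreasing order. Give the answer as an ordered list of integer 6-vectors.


Via rank(M_{q-1}∘⋯∘M_p): M ≅ I[1,6], I[2,2]^3, I[5,6], I[6,6]^2.
μ_θ-semistable layers: μ^(1)=2; μ^(2)=4/3; μ^(3)=-1/2; μ^(4)=-1; μ^(5)=-3

((0, 3, 0, 0, 0, 0); (0, 0, 0, 1, 1, 1); (0, 0, 0, 0, 1, 1); (1, 1, 1, 0, 0, 0); (0, 0, 0, 0, 0, 2))


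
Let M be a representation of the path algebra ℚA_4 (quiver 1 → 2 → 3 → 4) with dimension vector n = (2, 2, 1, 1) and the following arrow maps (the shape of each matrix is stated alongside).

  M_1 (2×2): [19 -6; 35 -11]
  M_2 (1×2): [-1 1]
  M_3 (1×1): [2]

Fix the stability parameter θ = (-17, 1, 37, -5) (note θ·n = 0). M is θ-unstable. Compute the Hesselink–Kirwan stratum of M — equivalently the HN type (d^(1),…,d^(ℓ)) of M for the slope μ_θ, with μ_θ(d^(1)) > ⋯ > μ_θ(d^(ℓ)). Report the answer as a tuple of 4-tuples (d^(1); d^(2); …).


Interval decomposition of M: I[1,2], I[1,4].
HN type (ℓ=3): μ^(1)=16; μ^(2)=1; μ^(3)=-17

((0, 0, 1, 1); (0, 2, 0, 0); (2, 0, 0, 0))


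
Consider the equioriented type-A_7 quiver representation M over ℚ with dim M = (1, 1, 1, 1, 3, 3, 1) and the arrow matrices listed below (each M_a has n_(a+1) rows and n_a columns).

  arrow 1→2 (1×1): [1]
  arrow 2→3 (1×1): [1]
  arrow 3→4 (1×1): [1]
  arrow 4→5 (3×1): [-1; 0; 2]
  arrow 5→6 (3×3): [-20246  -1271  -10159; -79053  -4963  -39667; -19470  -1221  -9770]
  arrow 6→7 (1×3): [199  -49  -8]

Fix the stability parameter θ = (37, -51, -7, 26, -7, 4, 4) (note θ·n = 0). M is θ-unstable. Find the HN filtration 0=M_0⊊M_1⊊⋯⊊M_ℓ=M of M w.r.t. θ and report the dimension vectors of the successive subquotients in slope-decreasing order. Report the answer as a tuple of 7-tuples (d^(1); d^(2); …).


Interval decomposition of M: I[1,7], I[5,6]^2.
HN type (ℓ=3): μ^(1)=27/4; μ^(2)=4; μ^(3)=-7

((0, 0, 0, 1, 1, 1, 1); (0, 0, 0, 0, 0, 2, 0); (1, 1, 1, 0, 2, 0, 0))


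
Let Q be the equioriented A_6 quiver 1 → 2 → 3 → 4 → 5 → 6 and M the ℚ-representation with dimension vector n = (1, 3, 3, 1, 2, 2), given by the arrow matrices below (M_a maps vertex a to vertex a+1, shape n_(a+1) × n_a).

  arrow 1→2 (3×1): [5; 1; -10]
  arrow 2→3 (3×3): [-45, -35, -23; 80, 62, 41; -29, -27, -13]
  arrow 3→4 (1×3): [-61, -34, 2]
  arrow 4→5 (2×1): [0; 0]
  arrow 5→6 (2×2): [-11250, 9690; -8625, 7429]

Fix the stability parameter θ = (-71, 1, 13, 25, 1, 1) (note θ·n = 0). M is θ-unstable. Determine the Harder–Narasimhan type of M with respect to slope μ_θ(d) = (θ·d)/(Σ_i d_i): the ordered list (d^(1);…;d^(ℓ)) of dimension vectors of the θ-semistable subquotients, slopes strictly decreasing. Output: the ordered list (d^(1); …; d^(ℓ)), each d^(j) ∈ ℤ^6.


Via rank(M_{q-1}∘⋯∘M_p): M ≅ I[1,4], I[2,3]^2, I[5,5], I[5,6], I[6,6].
μ_θ-semistable layers: μ^(1)=25; μ^(2)=13; μ^(3)=1; μ^(4)=-71

((0, 0, 0, 1, 0, 0); (0, 0, 3, 0, 0, 0); (0, 3, 0, 0, 2, 2); (1, 0, 0, 0, 0, 0))


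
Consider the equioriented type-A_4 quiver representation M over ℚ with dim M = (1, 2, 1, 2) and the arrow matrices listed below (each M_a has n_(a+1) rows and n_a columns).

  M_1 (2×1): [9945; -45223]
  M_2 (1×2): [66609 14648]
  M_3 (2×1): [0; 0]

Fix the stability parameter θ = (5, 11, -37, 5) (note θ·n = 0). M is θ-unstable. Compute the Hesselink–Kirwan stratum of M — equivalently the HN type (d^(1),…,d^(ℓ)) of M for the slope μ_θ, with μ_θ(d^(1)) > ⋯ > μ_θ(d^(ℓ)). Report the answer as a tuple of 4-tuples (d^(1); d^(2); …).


Via rank(M_{q-1}∘⋯∘M_p): M ≅ I[1,3], I[2,2], I[4,4]^2.
μ_θ-semistable layers: μ^(1)=11; μ^(2)=5; μ^(3)=-7

((0, 1, 0, 0); (0, 0, 0, 2); (1, 1, 1, 0))


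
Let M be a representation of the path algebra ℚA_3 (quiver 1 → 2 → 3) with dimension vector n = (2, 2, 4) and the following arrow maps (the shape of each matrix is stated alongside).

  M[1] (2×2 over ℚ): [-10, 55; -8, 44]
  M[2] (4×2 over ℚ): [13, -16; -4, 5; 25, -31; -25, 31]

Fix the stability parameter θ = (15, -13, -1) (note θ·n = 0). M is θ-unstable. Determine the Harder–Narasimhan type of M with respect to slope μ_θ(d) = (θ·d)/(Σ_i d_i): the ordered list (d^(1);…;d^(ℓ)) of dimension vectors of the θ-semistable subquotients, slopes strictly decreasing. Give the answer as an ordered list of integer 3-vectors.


Interval decomposition of M: I[1,1], I[1,3], I[2,3], I[3,3]^2.
HN type (ℓ=4): μ^(1)=15; μ^(2)=1/3; μ^(3)=-1; μ^(4)=-13

((1, 0, 0); (1, 1, 1); (0, 0, 3); (0, 1, 0))


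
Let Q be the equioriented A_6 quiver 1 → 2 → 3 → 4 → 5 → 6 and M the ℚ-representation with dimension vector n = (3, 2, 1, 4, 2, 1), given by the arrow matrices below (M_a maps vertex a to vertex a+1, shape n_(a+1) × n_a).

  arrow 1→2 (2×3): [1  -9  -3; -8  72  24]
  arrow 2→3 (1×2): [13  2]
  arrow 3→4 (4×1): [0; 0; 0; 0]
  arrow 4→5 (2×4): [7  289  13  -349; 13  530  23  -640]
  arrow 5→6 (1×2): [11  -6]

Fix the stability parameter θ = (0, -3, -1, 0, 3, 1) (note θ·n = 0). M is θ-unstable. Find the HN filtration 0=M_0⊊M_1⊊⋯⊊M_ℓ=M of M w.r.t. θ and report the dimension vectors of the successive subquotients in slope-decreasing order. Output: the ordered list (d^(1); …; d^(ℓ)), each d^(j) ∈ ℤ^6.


Barcode: M ≅ I[1,1]^2, I[1,3], I[2,2], I[4,4]^2, I[4,5], I[4,6]. HN layers by μ_θ (6 steps, strictly decreasing):
  μ^(1)=3; μ^(2)=2; μ^(3)=0; μ^(4)=-1; μ^(5)=-3/2; μ^(6)=-3

((0, 0, 0, 0, 1, 0); (0, 0, 0, 0, 1, 1); (2, 0, 0, 4, 0, 0); (0, 0, 1, 0, 0, 0); (1, 1, 0, 0, 0, 0); (0, 1, 0, 0, 0, 0))


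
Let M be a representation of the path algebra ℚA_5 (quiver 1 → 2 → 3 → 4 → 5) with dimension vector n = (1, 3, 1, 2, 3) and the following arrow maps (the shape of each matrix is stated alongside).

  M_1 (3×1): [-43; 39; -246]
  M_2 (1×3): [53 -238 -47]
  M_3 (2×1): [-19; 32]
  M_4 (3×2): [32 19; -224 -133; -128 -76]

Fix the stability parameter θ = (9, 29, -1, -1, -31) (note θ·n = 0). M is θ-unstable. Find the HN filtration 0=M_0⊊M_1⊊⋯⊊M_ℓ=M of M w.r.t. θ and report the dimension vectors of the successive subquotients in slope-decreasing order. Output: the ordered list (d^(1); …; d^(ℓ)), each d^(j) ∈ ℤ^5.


Interval decomposition of M: I[1,4], I[2,2]^2, I[4,5], I[5,5]^2.
HN type (ℓ=4): μ^(1)=29; μ^(2)=9; μ^(3)=-16; μ^(4)=-31

((0, 2, 0, 0, 0); (1, 1, 1, 1, 0); (0, 0, 0, 1, 1); (0, 0, 0, 0, 2))


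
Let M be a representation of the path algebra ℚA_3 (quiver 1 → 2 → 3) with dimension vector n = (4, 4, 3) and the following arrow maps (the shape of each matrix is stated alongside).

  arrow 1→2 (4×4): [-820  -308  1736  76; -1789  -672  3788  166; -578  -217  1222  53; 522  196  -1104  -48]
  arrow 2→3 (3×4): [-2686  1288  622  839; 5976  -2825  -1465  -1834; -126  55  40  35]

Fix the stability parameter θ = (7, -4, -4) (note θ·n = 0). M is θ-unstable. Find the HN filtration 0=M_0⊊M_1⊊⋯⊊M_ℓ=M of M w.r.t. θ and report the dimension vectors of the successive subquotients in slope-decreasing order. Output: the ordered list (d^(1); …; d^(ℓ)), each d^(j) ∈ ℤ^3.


Via rank(M_{q-1}∘⋯∘M_p): M ≅ I[1,1]^2, I[1,3]^2, I[2,2], I[2,3].
μ_θ-semistable layers: μ^(1)=7; μ^(2)=-1/3; μ^(3)=-4

((2, 0, 0); (2, 2, 2); (0, 2, 1))


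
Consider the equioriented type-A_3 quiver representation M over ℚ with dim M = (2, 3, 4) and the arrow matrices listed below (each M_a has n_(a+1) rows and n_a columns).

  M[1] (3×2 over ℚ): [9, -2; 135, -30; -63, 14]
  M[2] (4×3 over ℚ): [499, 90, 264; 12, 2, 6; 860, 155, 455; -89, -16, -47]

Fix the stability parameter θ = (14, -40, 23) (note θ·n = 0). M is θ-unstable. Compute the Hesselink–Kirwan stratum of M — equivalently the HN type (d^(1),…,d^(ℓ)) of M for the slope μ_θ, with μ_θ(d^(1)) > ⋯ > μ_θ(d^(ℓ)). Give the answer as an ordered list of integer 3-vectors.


Via rank(M_{q-1}∘⋯∘M_p): M ≅ I[1,1], I[1,3], I[2,3]^2, I[3,3].
μ_θ-semistable layers: μ^(1)=23; μ^(2)=14; μ^(3)=-13; μ^(4)=-40

((0, 0, 4); (1, 0, 0); (1, 1, 0); (0, 2, 0))


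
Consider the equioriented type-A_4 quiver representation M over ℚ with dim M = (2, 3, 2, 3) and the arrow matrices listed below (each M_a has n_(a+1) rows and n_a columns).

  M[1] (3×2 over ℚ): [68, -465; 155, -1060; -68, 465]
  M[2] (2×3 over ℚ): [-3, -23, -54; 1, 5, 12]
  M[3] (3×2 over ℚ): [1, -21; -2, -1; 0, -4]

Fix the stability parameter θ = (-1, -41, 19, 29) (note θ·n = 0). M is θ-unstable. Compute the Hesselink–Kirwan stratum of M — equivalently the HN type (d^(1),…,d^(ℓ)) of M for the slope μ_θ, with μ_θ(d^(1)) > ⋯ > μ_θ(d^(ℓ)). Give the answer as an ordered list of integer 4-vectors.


Interval decomposition of M: I[1,4]^2, I[2,2], I[4,4].
HN type (ℓ=4): μ^(1)=29; μ^(2)=19; μ^(3)=-21; μ^(4)=-41

((0, 0, 0, 3); (0, 0, 2, 0); (2, 2, 0, 0); (0, 1, 0, 0))


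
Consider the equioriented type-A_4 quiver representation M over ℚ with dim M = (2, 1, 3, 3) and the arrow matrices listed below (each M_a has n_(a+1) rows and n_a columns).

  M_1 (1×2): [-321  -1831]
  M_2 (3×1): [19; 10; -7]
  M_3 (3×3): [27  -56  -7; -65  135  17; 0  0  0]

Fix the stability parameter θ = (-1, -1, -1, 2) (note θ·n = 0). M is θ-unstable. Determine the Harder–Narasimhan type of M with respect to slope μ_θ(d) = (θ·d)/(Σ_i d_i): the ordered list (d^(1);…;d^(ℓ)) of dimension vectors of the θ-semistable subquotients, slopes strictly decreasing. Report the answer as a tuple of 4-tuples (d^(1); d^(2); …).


Via rank(M_{q-1}∘⋯∘M_p): M ≅ I[1,1], I[1,4], I[3,3], I[3,4], I[4,4].
μ_θ-semistable layers: μ^(1)=2; μ^(2)=-1

((0, 0, 0, 3); (2, 1, 3, 0))


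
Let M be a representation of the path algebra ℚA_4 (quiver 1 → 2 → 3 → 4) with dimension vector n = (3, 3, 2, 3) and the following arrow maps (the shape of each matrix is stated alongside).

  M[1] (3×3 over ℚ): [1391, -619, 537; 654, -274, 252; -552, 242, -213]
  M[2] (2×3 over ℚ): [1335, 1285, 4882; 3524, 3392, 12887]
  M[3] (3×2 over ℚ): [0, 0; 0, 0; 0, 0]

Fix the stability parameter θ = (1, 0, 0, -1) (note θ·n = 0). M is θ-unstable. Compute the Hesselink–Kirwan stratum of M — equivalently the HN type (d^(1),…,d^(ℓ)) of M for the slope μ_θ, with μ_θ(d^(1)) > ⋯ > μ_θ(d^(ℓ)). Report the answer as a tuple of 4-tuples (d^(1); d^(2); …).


Via rank(M_{q-1}∘⋯∘M_p): M ≅ I[1,2], I[1,3]^2, I[4,4]^3.
μ_θ-semistable layers: μ^(1)=1/2; μ^(2)=1/3; μ^(3)=-1

((1, 1, 0, 0); (2, 2, 2, 0); (0, 0, 0, 3))


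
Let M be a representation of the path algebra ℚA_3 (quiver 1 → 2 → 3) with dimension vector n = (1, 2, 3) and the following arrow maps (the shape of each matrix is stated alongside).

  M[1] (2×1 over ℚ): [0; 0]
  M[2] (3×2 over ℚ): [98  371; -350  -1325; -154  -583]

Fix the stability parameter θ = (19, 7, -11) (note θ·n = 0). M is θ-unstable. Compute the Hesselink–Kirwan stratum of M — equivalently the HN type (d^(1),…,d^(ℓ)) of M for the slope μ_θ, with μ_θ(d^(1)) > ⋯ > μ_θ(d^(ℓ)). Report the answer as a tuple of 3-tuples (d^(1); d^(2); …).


Interval decomposition of M: I[1,1], I[2,2], I[2,3], I[3,3]^2.
HN type (ℓ=4): μ^(1)=19; μ^(2)=7; μ^(3)=-2; μ^(4)=-11

((1, 0, 0); (0, 1, 0); (0, 1, 1); (0, 0, 2))


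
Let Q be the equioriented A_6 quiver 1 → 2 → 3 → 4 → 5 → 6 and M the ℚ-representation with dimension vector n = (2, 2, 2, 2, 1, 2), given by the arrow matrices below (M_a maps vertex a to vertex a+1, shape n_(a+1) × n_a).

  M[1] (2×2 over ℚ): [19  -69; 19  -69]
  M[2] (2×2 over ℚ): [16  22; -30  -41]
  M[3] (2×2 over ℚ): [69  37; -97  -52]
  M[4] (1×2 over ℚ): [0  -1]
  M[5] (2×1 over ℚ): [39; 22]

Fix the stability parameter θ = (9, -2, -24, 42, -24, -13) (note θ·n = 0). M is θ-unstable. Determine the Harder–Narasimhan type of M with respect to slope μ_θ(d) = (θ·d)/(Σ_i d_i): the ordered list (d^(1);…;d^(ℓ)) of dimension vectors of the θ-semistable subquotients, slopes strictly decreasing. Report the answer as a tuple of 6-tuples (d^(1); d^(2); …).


Interval decomposition of M: I[1,1], I[1,6], I[2,4], I[6,6].
HN type (ℓ=5): μ^(1)=42; μ^(2)=9; μ^(3)=5/3; μ^(4)=-17/3; μ^(5)=-13

((0, 0, 0, 1, 0, 0); (1, 0, 0, 0, 0, 0); (0, 0, 0, 1, 1, 1); (1, 1, 1, 0, 0, 0); (0, 1, 1, 0, 0, 1))


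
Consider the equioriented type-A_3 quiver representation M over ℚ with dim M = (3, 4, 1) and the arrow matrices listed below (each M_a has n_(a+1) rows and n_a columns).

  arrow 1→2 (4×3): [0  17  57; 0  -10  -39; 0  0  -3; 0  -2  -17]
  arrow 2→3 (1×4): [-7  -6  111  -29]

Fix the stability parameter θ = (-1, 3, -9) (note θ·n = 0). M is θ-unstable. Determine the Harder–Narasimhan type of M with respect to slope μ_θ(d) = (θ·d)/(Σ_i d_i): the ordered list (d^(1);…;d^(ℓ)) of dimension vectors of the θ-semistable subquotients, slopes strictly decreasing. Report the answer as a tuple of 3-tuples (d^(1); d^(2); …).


Interval decomposition of M: I[1,1], I[1,2], I[1,3], I[2,2]^2.
HN type (ℓ=3): μ^(1)=3; μ^(2)=-1; μ^(3)=-7/3

((0, 3, 0); (2, 0, 0); (1, 1, 1))


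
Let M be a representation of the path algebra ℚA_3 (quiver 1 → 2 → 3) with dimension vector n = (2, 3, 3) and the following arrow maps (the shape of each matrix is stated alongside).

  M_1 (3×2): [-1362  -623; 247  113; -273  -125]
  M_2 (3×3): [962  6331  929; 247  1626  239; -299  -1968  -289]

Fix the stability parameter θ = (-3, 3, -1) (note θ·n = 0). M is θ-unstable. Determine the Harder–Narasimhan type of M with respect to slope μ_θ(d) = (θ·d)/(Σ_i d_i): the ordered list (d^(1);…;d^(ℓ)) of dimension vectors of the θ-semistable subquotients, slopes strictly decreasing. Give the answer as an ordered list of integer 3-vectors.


Interval decomposition of M: I[1,2], I[1,3], I[2,3], I[3,3].
HN type (ℓ=4): μ^(1)=3; μ^(2)=1; μ^(3)=-1; μ^(4)=-3

((0, 1, 0); (0, 2, 2); (0, 0, 1); (2, 0, 0))


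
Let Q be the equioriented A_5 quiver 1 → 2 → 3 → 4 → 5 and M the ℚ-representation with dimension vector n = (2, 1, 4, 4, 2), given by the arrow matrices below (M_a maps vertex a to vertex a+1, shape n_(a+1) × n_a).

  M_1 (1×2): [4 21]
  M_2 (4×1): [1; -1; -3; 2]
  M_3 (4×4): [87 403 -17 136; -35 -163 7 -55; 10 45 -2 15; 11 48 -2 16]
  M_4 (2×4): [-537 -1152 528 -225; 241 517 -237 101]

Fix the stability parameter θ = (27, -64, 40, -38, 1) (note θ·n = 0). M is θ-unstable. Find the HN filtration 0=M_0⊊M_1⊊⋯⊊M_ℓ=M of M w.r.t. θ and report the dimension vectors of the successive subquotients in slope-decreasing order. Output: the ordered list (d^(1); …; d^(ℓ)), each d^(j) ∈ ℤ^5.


Interval decomposition of M: I[1,1], I[1,4], I[3,4], I[3,5]^2.
HN type (ℓ=3): μ^(1)=27; μ^(2)=1; μ^(3)=-37/2

((1, 0, 0, 0, 0); (0, 0, 4, 4, 2); (1, 1, 0, 0, 0))


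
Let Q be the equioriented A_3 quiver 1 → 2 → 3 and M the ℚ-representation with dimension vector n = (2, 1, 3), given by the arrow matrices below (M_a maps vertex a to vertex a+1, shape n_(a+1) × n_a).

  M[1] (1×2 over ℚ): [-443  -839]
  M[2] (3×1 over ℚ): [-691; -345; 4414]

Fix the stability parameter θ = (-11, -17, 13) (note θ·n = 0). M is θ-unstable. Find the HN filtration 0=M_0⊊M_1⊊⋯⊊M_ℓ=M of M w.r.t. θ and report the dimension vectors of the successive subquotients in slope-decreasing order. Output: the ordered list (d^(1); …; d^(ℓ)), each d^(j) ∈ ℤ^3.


Interval decomposition of M: I[1,1], I[1,3], I[3,3]^2.
HN type (ℓ=3): μ^(1)=13; μ^(2)=-11; μ^(3)=-14

((0, 0, 3); (1, 0, 0); (1, 1, 0))


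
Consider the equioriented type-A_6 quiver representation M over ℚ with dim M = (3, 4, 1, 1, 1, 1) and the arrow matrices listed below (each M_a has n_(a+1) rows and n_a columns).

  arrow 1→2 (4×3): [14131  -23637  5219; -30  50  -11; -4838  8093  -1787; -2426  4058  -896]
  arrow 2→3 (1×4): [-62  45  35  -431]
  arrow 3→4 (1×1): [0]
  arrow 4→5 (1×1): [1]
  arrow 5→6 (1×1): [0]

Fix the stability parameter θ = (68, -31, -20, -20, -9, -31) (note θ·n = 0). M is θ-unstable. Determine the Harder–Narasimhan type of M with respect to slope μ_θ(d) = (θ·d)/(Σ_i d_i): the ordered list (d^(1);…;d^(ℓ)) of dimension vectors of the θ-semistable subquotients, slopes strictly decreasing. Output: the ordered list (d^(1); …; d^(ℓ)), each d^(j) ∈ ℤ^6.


Barcode: M ≅ I[1,2]^2, I[1,3], I[2,2], I[4,5], I[6,6]. HN layers by μ_θ (5 steps, strictly decreasing):
  μ^(1)=37/2; μ^(2)=17/3; μ^(3)=-9; μ^(4)=-20; μ^(5)=-31

((2, 2, 0, 0, 0, 0); (1, 1, 1, 0, 0, 0); (0, 0, 0, 0, 1, 0); (0, 0, 0, 1, 0, 0); (0, 1, 0, 0, 0, 1))


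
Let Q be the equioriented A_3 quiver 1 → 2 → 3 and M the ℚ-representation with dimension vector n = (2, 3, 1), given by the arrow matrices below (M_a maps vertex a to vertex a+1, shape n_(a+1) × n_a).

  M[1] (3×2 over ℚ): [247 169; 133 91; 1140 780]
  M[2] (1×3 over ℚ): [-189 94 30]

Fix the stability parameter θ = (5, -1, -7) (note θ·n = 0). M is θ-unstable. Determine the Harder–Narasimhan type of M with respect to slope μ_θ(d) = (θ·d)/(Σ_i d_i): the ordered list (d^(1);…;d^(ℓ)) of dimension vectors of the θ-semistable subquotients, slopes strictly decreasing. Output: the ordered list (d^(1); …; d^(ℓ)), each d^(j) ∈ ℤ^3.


Interval decomposition of M: I[1,1], I[1,3], I[2,2]^2.
HN type (ℓ=2): μ^(1)=5; μ^(2)=-1

((1, 0, 0); (1, 3, 1))


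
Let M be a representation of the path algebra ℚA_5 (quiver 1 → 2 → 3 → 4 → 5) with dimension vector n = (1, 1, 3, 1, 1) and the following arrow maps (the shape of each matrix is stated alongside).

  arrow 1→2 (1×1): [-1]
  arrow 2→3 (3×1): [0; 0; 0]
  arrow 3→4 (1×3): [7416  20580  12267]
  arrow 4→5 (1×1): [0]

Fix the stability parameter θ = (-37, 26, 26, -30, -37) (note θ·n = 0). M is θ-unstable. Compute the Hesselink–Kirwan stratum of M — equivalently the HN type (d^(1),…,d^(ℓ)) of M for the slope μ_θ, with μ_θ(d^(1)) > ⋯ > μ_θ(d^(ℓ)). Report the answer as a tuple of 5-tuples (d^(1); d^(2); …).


Via rank(M_{q-1}∘⋯∘M_p): M ≅ I[1,2], I[3,3]^2, I[3,4], I[5,5].
μ_θ-semistable layers: μ^(1)=26; μ^(2)=-2; μ^(3)=-37

((0, 1, 2, 0, 0); (0, 0, 1, 1, 0); (1, 0, 0, 0, 1))


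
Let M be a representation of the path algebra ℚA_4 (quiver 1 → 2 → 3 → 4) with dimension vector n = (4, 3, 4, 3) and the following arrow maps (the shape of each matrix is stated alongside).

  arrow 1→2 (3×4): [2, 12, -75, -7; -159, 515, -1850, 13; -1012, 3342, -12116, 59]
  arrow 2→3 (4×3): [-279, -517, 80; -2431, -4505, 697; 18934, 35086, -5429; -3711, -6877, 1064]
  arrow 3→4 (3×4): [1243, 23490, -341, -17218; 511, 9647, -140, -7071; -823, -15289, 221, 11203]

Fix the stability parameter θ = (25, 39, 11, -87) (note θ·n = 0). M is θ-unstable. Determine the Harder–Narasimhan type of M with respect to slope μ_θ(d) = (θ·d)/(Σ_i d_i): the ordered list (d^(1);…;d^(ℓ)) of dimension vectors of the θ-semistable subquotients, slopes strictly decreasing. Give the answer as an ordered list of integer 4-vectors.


Via rank(M_{q-1}∘⋯∘M_p): M ≅ I[1,1], I[1,2], I[1,4]^2, I[3,3], I[3,4].
μ_θ-semistable layers: μ^(1)=39; μ^(2)=25; μ^(3)=11; μ^(4)=-3; μ^(5)=-38

((0, 1, 0, 0); (2, 0, 0, 0); (0, 0, 1, 0); (2, 2, 2, 2); (0, 0, 1, 1))
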